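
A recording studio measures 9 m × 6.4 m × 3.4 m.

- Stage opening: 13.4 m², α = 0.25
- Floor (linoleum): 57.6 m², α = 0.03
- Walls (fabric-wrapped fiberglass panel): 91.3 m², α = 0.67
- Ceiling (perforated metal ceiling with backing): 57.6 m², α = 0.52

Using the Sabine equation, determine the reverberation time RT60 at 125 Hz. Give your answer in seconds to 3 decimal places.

0.328 s

A = Σ Sᵢαᵢ = 13.4×0.25 + 57.6×0.03 + 91.3×0.67 + 57.6×0.52 = 96.201 sabins.
V = 9·6.4·3.4 = 195.84 m³.
Sabine: RT60 = 0.161 × 195.84 / 96.201 = 0.328 s.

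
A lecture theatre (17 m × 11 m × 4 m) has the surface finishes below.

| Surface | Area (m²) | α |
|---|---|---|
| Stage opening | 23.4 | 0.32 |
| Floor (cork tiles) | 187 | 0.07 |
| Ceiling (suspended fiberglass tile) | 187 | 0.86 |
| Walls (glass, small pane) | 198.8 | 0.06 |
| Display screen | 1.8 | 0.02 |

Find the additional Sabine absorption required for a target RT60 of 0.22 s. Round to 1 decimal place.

Summing Sᵢαᵢ: 7.488 + 13.090 + 160.820 + 11.928 + 0.036 → A₁ = 193.362 sabins.
For T = 0.22 s, need A₂ = 0.161·V/T = 0.161·748/0.22 = 547.400 sabins.
Additional absorption ΔA = 547.400 − 193.362 = 354.0 sabins.

354.0 sabins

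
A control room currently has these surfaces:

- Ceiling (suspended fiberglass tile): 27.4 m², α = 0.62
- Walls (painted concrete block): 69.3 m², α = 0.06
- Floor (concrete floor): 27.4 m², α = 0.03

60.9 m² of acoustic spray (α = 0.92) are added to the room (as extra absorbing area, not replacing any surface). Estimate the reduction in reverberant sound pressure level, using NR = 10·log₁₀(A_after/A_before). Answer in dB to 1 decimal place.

5.5 dB

Total absorption A_before = 27.4·0.62 + 69.3·0.06 + 27.4·0.03
  = 16.988 + 4.158 + 0.822 = 21.968 m² sabins.
Added absorption = 60.9 × 0.92 = 56.028 sabins.
New total A_after = 77.996 sabins.
Reduction = 10 log₁₀(A_after/A_before) = 10 log₁₀(3.5504) = 5.5 dB.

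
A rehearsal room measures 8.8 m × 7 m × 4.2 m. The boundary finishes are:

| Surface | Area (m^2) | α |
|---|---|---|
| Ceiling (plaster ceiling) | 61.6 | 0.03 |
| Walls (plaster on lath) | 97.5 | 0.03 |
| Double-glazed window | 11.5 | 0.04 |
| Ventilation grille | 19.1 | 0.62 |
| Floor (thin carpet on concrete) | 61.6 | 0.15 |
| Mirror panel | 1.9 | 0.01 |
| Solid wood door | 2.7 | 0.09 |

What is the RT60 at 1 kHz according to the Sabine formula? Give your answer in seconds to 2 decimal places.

1.57 s

Summing Sᵢαᵢ: 1.848 + 2.925 + 0.460 + 11.842 + 9.240 + 0.019 + 0.243 → A = 26.577 sabins.
Volume V = 8.8 × 7 × 4.2 = 258.72 m³.
Sabine: RT60 = 0.161 × 258.72 / 26.577 = 1.57 s.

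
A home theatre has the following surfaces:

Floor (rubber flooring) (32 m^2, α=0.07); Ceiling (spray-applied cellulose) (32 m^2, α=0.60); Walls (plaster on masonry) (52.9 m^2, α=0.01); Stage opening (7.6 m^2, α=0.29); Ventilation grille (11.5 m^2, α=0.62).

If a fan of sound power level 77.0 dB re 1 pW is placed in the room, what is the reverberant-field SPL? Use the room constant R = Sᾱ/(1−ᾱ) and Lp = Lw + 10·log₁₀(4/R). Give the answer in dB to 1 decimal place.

66.9 dB

A = 31.303 sabins; S = 136.0 m^2.
ᾱ = 31.303/136.0 = 0.2302; R = Sᾱ/(1−ᾱ) = 31.303/(1−0.2302) = 40.664 m^2.
Lp = Lw + 10 log₁₀(4/R) = 77.0 -10.07 = 66.9 dB.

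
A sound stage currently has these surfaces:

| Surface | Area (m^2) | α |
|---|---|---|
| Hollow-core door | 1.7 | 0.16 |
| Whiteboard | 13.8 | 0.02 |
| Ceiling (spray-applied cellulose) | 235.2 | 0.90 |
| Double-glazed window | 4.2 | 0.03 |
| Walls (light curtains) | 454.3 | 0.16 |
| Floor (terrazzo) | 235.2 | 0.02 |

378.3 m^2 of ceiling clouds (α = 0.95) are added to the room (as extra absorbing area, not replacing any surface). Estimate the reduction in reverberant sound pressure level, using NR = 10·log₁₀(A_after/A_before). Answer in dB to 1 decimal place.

Summing Sᵢαᵢ: 0.272 + 0.276 + 211.680 + 0.126 + 72.688 + 4.704 → A_before = 289.746 sabins.
Treatment contributes 378.3·0.95 = 359.385 sabins.
New total A_after = 649.131 sabins.
Reduction = 10 log₁₀(A_after/A_before) = 10 log₁₀(2.2403) = 3.5 dB.

3.5 dB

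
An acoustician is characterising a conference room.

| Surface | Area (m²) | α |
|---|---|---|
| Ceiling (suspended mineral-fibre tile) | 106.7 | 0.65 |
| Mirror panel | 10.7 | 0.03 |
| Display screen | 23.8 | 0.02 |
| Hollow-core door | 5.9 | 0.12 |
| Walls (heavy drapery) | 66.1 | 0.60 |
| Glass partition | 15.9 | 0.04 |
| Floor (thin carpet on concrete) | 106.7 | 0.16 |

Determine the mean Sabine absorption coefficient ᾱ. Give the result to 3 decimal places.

S = Σ Sᵢ = 106.7 + 10.7 + 23.8 + 5.9 + 66.1 + 15.9 + 106.7 = 335.8 m².
Σ(Sᵢαᵢ) = 106.7·0.65 + 10.7·0.03 + 23.8·0.02 + 5.9·0.12 + 66.1·0.60 + 15.9·0.04 + 106.7·0.16 = 128.228.
ᾱ = A/S = 0.382.

0.382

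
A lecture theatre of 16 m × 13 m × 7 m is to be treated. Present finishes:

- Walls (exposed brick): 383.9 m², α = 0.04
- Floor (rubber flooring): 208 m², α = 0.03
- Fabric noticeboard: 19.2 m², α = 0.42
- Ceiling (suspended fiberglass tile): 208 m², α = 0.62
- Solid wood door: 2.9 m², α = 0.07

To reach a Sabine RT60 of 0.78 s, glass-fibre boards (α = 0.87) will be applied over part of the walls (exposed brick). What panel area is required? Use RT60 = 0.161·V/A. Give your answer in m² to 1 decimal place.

170.7

Equivalent absorption area: A₁ = 383.9·0.04 + 208·0.03 + 19.2·0.42 + 208·0.62 + 2.9·0.07 = 158.823 m².
V = 1456 m³. Target absorption A₂ = 0.161 × 1456 / 0.78 = 300.533 sabins.
ΔA needed = 300.533 − 158.823 = 141.710 sabins.
Each m² of panel replacing the walls (exposed brick) adds (0.87 − 0.04) = 0.83 sabins.
Area = ΔA/Δα = 141.710/0.83 = 170.7 m².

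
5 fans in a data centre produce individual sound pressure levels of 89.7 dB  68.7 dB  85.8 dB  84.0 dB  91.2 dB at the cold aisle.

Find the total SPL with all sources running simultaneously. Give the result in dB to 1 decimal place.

Σ 10^(Lᵢ/10) = 2.89e+09.
Combined level = 10 log₁₀(2.89e+09) = 94.6 dB.

94.6 dB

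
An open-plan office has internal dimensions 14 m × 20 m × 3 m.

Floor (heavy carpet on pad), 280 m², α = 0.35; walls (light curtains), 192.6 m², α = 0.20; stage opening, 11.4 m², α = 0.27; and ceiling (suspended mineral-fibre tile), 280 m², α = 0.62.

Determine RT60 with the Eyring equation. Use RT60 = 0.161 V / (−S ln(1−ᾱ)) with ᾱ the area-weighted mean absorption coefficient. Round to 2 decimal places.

0.34 seconds

Total surface area S = 280 + 192.6 + 11.4 + 280 = 764.0 m².
Σ(Sᵢαᵢ) = 280×0.35 + 192.6×0.20 + 11.4×0.27 + 280×0.62 = 313.198.
ᾱ = 313.198 / 764.0 = 0.4099.
Eyring denominator: −S ln(1−ᾱ) = 402.982.
V = 14 × 20 × 3 = 840 m³.
T = 0.161·V/[−S·ln(1−ᾱ)] = 0.161·840/402.982 = 0.34 s.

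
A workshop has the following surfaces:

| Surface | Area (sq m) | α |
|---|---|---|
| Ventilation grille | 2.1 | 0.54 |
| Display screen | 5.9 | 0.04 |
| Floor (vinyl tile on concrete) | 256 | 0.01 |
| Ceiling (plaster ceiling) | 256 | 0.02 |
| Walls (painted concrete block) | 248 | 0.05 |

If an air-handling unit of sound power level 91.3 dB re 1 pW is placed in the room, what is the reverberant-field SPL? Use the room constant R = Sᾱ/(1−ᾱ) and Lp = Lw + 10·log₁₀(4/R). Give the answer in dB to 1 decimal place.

Σ(Sᵢαᵢ) = 2.1·0.54 + 5.9·0.04 + 256·0.01 + 256·0.02 + 248·0.05 = 21.450; total area S = 768.0 sq m.
ᾱ = 21.450/768.0 = 0.0279; R = Sᾱ/(1−ᾱ) = 21.450/(1−0.0279) = 22.066 sq m.
Lp = 91.3 + 10·log₁₀(4/22.066) = 91.3 + (-7.42) = 83.9 dB.

83.9 dB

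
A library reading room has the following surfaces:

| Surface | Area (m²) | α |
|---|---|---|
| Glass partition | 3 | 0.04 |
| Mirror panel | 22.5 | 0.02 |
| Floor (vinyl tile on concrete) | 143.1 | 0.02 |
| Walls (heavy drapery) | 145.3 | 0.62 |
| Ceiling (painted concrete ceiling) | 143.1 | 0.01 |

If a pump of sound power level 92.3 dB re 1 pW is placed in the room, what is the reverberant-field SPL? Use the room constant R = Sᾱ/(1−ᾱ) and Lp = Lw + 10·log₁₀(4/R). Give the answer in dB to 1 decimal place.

77.5 dB

Σ(Sᵢαᵢ) = 3·0.04 + 22.5·0.02 + 143.1·0.02 + 145.3·0.62 + 143.1·0.01 = 94.949; total area S = 457.0 m².
ᾱ = 94.949/457.0 = 0.2078; R = Sᾱ/(1−ᾱ) = 94.949/(1−0.2078) = 119.855 m².
Lp = 92.3 + 10·log₁₀(4/119.855) = 92.3 + (-14.77) = 77.5 dB.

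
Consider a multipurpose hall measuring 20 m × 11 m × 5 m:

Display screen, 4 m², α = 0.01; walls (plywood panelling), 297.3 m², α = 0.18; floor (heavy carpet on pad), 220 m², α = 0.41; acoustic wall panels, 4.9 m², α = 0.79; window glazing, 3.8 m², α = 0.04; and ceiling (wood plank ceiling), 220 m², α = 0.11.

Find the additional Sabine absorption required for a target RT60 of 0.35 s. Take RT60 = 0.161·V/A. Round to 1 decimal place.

334.0 sabins

Total absorption A₁ = 4·0.01 + 297.3·0.18 + 220·0.41 + 4.9·0.79 + 3.8·0.04 + 220·0.11
  = 0.040 + 53.514 + 90.200 + 3.871 + 0.152 + 24.200 = 171.977 m² sabins.
For T = 0.35 s, need A₂ = 0.161·V/T = 0.161·1100/0.35 = 506.000 sabins.
Additional absorption ΔA = 506.000 − 171.977 = 334.0 sabins.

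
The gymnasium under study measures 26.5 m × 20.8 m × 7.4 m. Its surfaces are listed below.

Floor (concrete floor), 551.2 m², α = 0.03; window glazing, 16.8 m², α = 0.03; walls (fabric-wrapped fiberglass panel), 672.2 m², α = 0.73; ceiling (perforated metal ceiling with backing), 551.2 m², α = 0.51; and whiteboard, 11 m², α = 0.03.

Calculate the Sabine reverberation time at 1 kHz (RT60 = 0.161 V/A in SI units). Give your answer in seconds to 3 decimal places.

Equivalent absorption area: A = 551.2×0.03 + 16.8×0.03 + 672.2×0.73 + 551.2×0.51 + 11×0.03 = 789.188 m².
V = 26.5·20.8·7.4 = 4078.88 m³.
T = 0.161 V/A = 0.161·4078.88/789.188 = 0.832 s.

0.832 s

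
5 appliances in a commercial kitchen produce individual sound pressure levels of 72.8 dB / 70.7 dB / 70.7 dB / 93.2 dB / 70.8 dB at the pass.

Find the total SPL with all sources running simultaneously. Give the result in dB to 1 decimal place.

Σ 10^(Lᵢ/10) = 2.144e+09.
Back to dB: 10·log₁₀ Σ = 93.3 dB.

93.3 dB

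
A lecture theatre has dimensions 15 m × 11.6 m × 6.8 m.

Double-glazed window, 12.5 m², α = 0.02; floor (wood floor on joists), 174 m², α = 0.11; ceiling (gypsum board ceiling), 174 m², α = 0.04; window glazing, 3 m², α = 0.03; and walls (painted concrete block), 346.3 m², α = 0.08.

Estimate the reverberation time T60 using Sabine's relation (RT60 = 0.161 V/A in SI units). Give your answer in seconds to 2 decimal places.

3.52 s

A = Σ Sᵢαᵢ = 12.5·0.02 + 174·0.11 + 174·0.04 + 3·0.03 + 346.3·0.08 = 54.144 sabins.
Room volume: 1183.2 m³.
Sabine: RT60 = 0.161 × 1183.2 / 54.144 = 3.52 s.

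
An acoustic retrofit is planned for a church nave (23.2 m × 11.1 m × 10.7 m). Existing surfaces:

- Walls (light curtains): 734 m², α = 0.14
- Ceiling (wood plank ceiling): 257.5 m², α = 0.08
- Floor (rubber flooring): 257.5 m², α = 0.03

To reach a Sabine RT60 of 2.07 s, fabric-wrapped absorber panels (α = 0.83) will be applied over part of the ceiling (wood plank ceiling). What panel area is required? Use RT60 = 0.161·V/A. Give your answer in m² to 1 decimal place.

Total absorption A₁ = 734·0.14 + 257.5·0.08 + 257.5·0.03
  = 102.760 + 20.600 + 7.725 = 131.085 m² sabins.
Required A₂ = 0.161·2755.464/2.07 = 214.314 sabins.
Absorption to add: 214.314 − 131.085 = 83.229 sabins.
Each m² of panel replacing the ceiling (wood plank ceiling) adds (0.83 − 0.08) = 0.75 sabins.
Area = ΔA/Δα = 83.229/0.75 = 111.0 m².

111.0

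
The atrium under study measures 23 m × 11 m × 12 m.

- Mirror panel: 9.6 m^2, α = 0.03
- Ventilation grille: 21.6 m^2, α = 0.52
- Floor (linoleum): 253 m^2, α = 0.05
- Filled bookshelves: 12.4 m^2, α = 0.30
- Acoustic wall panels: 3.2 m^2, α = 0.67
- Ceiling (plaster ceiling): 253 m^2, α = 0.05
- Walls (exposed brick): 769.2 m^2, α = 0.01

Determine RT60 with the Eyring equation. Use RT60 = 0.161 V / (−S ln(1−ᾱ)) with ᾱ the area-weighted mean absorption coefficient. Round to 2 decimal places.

9.52 s

S = Σ Sᵢ = 1322.0 m^2.
Σ(Sᵢαᵢ) = 9.6·0.03 + 21.6·0.52 + 253·0.05 + 12.4·0.30 + 3.2·0.67 + 253·0.05 + 769.2·0.01 = 50.376.
ᾱ = 50.376 / 1322.0 = 0.0381.
−S·ln(1−ᾱ) = −1322.0 × ln(1 − 0.0381) = 51.353.
V = 23 × 11 × 12 = 3036 m³.
RT60 = 0.161 × 3036 / 51.353 = 9.52 s.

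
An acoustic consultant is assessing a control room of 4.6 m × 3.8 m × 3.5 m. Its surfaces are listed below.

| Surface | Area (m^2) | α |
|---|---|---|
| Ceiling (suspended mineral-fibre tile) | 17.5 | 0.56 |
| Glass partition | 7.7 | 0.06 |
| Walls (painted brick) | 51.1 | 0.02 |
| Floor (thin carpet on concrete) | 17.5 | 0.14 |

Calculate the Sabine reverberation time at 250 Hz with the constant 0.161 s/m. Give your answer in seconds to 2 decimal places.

0.72 seconds

Total absorption A = 17.5×0.56 + 7.7×0.06 + 51.1×0.02 + 17.5×0.14
  = 9.800 + 0.462 + 1.022 + 2.450 = 13.734 m^2 sabins.
Volume V = 4.6 × 3.8 × 3.5 = 61.18 m³.
RT60 = 0.161 · V / A = 0.161 × 61.18 / 13.734 = 0.72 s.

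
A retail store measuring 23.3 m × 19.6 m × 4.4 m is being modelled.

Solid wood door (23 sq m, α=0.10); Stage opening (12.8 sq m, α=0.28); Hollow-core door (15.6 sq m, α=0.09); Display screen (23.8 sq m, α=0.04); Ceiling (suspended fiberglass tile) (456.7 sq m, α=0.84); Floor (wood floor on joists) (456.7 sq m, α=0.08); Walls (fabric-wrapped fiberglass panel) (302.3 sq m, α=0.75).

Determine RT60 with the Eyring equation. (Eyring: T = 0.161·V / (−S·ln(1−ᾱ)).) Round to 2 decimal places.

0.35 sec

Total surface area S = 23 + 12.8 + 15.6 + 23.8 + 456.7 + 456.7 + 302.3 = 1290.9 sq m.
Σ(Sᵢαᵢ) = 23·0.10 + 12.8·0.28 + 15.6·0.09 + 23.8·0.04 + 456.7·0.84 + 456.7·0.08 + 302.3·0.75 = 655.129.
Mean coefficient ᾱ = A/S = 0.5075.
Eyring denominator: −S ln(1−ᾱ) = 914.294.
V = 23.3 × 19.6 × 4.4 = 2009.392 m³.
T = 0.161·V/[−S·ln(1−ᾱ)] = 0.161·2009.392/914.294 = 0.35 s.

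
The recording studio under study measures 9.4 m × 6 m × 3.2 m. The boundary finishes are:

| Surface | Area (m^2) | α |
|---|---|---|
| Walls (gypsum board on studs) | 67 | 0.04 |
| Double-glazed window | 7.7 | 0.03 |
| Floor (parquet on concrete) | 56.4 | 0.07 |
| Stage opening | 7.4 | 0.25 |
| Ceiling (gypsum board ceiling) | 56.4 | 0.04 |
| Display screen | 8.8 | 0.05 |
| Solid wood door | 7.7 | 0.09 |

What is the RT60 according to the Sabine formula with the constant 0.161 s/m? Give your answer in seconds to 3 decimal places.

A = Σ Sᵢαᵢ = 67×0.04 + 7.7×0.03 + 56.4×0.07 + 7.4×0.25 + 56.4×0.04 + 8.8×0.05 + 7.7×0.09 = 12.098 sabins.
Volume V = 9.4 × 6 × 3.2 = 180.48 m³.
Sabine: RT60 = 0.161 × 180.48 / 12.098 = 2.402 s.

2.402 s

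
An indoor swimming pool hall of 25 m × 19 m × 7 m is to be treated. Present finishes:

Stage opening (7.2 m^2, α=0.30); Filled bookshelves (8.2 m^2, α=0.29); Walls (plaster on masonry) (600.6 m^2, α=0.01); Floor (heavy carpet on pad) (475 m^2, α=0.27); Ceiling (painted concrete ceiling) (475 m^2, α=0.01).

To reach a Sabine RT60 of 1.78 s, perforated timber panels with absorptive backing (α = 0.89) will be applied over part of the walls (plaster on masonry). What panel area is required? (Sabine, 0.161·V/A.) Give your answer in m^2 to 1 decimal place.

178.6

A₁ = Σ Sᵢαᵢ = 7.2×0.30 + 8.2×0.29 + 600.6×0.01 + 475×0.27 + 475×0.01 = 143.544 sabins.
Required A₂ = 0.161·3325/1.78 = 300.744 sabins.
Absorption to add: 300.744 − 143.544 = 157.200 sabins.
Net gain per m^2: Δα = 0.89 − 0.01 = 0.88.
Panel area = 157.200 / 0.88 = 178.6 m^2.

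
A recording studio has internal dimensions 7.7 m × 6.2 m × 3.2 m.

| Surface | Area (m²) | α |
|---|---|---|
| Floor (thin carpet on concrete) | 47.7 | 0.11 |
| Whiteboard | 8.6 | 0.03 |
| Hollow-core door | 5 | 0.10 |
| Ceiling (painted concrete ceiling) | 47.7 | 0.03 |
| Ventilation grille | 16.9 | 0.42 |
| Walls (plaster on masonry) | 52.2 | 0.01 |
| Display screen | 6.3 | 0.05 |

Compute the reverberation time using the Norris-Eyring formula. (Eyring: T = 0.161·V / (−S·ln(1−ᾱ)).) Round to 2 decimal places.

S = Σ Sᵢ = 184.4 m².
Absorption A = 47.7×0.11 + 8.6×0.03 + 5×0.10 + 47.7×0.03 + 16.9×0.42 + 52.2×0.01 + 6.3×0.05 = 15.371 sabins.
Mean coefficient ᾱ = A/S = 0.0834.
Eyring denominator: −S ln(1−ᾱ) = 16.058.
V = 7.7 × 6.2 × 3.2 = 152.768 m³.
RT60 = 0.161 × 152.768 / 16.058 = 1.53 s.

1.53 sec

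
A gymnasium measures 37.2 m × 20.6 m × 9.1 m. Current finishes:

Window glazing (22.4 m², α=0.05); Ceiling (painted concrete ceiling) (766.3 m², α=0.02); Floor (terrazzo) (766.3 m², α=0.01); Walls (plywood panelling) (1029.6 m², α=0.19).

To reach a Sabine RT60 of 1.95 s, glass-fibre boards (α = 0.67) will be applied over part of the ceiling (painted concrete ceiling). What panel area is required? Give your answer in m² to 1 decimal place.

547.7

Total absorption A₁ = 22.4·0.05 + 766.3·0.02 + 766.3·0.01 + 1029.6·0.19
  = 1.120 + 15.326 + 7.663 + 195.624 = 219.733 m² sabins.
Required A₂ = 0.161·6973.512/1.95 = 575.762 sabins.
ΔA needed = 575.762 − 219.733 = 356.029 sabins.
Net gain per m²: Δα = 0.67 − 0.02 = 0.65.
Panel area = 356.029 / 0.65 = 547.7 m².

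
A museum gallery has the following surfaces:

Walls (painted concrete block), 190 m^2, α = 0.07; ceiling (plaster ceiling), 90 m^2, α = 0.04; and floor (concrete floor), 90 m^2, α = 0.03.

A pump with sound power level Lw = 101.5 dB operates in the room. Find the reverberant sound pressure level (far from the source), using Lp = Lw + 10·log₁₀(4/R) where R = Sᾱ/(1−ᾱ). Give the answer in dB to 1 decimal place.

94.4 dB

A = 19.600 sabins; S = 370.0 m^2.
ᾱ = 0.0530, so room constant R = A/(1−ᾱ) = 20.697 m^2.
Lp = Lw + 10 log₁₀(4/R) = 101.5 -7.14 = 94.4 dB.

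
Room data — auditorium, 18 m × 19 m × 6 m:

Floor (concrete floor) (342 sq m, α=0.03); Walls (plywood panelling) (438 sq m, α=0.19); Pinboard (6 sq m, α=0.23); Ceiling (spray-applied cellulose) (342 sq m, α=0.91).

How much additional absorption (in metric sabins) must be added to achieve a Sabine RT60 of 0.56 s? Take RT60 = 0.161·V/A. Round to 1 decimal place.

183.9 sabins

Total absorption A₁ = 342×0.03 + 438×0.19 + 6×0.23 + 342×0.91
  = 10.260 + 83.220 + 1.380 + 311.220 = 406.080 sq m sabins.
For T = 0.56 s, need A₂ = 0.161·V/T = 0.161·2052/0.56 = 589.950 sabins.
Additional absorption ΔA = 589.950 − 406.080 = 183.9 sabins.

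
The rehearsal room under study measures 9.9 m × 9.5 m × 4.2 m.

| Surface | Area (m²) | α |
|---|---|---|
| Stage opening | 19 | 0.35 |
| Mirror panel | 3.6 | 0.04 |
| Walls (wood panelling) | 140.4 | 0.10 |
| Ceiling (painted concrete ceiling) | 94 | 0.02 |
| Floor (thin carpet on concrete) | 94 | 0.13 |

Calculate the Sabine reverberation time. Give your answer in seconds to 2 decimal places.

1.82 s

Summing Sᵢαᵢ: 6.650 + 0.144 + 14.040 + 1.880 + 12.220 → A = 34.934 sabins.
V = 9.9·9.5·4.2 = 395.01 m³.
Sabine: RT60 = 0.161 × 395.01 / 34.934 = 1.82 s.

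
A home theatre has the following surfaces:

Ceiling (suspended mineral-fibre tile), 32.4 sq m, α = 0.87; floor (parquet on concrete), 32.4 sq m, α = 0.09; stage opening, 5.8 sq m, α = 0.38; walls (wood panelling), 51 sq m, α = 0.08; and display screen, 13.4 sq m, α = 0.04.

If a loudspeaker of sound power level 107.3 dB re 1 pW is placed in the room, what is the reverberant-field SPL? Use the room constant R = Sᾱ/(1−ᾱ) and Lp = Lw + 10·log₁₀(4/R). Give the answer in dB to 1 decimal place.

Σ(Sᵢαᵢ) = 32.4·0.87 + 32.4·0.09 + 5.8·0.38 + 51·0.08 + 13.4·0.04 = 37.924; total area S = 135.0 sq m.
ᾱ = 37.924/135.0 = 0.2809; R = Sᾱ/(1−ᾱ) = 37.924/(1−0.2809) = 52.738 sq m.
Lp = Lw + 10 log₁₀(4/R) = 107.3 -11.20 = 96.1 dB.

96.1 dB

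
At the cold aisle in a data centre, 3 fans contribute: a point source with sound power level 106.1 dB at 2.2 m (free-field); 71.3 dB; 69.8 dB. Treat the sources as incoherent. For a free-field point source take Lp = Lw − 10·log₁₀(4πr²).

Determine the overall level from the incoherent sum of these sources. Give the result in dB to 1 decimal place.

88.4 dB

Source at 2.2 m: Lp = 106.1 − 10·log₁₀(4π·2.2²) = 106.1 − 10·log₁₀(60.821) = 88.3 dB.
Σ 10^(Lᵢ/10) = 6.991e+08.
Combined level = 10 log₁₀(6.991e+08) = 88.4 dB.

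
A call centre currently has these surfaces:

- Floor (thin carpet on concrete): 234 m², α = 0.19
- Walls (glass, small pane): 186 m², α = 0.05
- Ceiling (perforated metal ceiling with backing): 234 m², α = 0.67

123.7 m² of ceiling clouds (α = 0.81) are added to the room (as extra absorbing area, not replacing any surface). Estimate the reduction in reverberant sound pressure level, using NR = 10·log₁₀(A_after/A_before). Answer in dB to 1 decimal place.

Equivalent absorption area: A_before = 234*0.19 + 186*0.05 + 234*0.67 = 210.540 m².
Added absorption = 123.7 × 0.81 = 100.197 sabins.
New total A_after = 310.737 sabins.
NR = 10·log₁₀(310.737/210.540) = 1.7 dB.

1.7 dB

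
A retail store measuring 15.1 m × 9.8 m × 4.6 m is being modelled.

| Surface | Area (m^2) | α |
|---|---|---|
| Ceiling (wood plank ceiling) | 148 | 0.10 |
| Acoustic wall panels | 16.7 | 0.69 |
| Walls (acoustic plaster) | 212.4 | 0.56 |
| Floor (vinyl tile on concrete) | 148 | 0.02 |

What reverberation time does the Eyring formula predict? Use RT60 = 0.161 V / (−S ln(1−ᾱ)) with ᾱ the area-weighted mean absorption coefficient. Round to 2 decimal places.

S = Σ Sᵢ = 525.1 m^2.
Absorption A = 148·0.10 + 16.7·0.69 + 212.4·0.56 + 148·0.02 = 148.227 sabins.
ᾱ = 148.227 / 525.1 = 0.2823.
−S·ln(1−ᾱ) = −525.1 × ln(1 − 0.2823) = 174.178.
V = 15.1 × 9.8 × 4.6 = 680.708 m³.
RT60 = 0.161 × 680.708 / 174.178 = 0.63 s.

0.63 sec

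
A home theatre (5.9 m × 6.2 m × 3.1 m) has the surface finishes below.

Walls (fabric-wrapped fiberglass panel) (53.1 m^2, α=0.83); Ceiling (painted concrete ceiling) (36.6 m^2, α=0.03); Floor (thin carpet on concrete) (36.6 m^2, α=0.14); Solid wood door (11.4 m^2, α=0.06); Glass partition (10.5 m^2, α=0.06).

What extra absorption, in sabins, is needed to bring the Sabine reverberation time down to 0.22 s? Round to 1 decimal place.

Summing Sᵢαᵢ: 44.073 + 1.098 + 5.124 + 0.684 + 0.630 → A₁ = 51.609 sabins.
Target A₂ = 0.161·113.398/0.22 = 82.987 sabins (V = 113.398 m³).
Additional absorption ΔA = 82.987 − 51.609 = 31.4 sabins.

31.4 sabins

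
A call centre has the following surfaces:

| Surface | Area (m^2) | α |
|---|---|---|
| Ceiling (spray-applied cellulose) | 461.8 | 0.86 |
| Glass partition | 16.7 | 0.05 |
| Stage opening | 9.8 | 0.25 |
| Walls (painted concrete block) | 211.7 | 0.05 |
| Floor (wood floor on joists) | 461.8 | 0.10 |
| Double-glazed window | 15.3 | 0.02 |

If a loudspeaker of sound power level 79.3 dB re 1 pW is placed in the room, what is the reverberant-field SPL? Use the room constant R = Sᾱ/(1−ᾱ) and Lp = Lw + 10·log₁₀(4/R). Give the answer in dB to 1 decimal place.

Σ(Sᵢαᵢ) = 461.8×0.86 + 16.7×0.05 + 9.8×0.25 + 211.7×0.05 + 461.8×0.10 + 15.3×0.02 = 457.504; total area S = 1177.1 m^2.
ᾱ = 0.3887, so room constant R = A/(1−ᾱ) = 748.412 m^2.
Lp = Lw + 10 log₁₀(4/R) = 79.3 -22.72 = 56.6 dB.

56.6 dB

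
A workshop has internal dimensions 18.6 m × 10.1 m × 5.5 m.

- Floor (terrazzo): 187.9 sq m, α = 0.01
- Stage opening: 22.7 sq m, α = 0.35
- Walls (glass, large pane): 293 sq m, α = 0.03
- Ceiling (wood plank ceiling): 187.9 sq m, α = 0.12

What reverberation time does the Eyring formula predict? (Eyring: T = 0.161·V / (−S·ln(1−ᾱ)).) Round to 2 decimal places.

3.92 s

Total surface area S = 187.9 + 22.7 + 293 + 187.9 = 691.5 sq m.
Σ(Sᵢαᵢ) = 187.9·0.01 + 22.7·0.35 + 293·0.03 + 187.9·0.12 = 41.162.
ᾱ = 41.162 / 691.5 = 0.0595.
Eyring denominator: −S ln(1−ᾱ) = 42.419.
V = 18.6 × 10.1 × 5.5 = 1033.23 m³.
T = 0.161·V/[−S·ln(1−ᾱ)] = 0.161·1033.23/42.419 = 3.92 s.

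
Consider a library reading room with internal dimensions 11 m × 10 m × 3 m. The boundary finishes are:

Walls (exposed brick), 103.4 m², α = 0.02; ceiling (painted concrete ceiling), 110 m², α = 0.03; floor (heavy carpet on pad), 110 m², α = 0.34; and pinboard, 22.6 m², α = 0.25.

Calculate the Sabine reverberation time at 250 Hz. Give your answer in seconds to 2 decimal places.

Summing Sᵢαᵢ: 2.068 + 3.300 + 37.400 + 5.650 → A = 48.418 sabins.
Volume V = 11 × 10 × 3 = 330 m³.
RT60 = 0.161 · V / A = 0.161 × 330 / 48.418 = 1.10 s.

1.10 seconds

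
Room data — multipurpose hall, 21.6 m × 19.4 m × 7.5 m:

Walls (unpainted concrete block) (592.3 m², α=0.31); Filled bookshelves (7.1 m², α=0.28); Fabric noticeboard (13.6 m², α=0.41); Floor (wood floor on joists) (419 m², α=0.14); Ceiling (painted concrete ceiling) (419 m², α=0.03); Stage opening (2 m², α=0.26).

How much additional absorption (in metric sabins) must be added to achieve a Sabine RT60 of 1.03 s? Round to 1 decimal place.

Equivalent absorption area: A₁ = 592.3×0.31 + 7.1×0.28 + 13.6×0.41 + 419×0.14 + 419×0.03 + 2×0.26 = 262.927 m².
Target A₂ = 0.161·3142.8/1.03 = 491.253 sabins (V = 3142.8 m³).
Shortfall: 491.253 − 262.927 = 228.3 sabins.

228.3 sabins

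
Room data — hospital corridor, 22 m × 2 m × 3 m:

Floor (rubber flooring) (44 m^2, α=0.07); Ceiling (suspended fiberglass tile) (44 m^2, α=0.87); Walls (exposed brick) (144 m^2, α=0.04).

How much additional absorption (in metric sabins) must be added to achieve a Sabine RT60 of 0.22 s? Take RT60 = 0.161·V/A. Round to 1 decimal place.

49.5 sabins

A₁ = Σ Sᵢαᵢ = 44*0.07 + 44*0.87 + 144*0.04 = 47.120 sabins.
Target A₂ = 0.161·132/0.22 = 96.600 sabins (V = 132 m³).
ΔA = A₂ − A₁ = 96.600 − 47.120 = 49.5 sabins.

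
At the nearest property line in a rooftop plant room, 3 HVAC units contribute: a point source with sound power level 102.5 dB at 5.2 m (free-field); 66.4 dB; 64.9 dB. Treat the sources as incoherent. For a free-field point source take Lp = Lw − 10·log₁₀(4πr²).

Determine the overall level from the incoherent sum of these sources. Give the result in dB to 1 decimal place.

Source at 5.2 m: Lp = 102.5 − 10·log₁₀(4π·5.2²) = 102.5 − 10·log₁₀(339.795) = 77.2 dB.
Sum in the linear (power) domain: Σ 10^(Lᵢ/10) = 10^(77.2/10) + 10^(66.4/10) + 10^(64.9/10) = 5.994e+07.
L_total = 10·log₁₀(5.994e+07) = 77.8 dB.

77.8 dB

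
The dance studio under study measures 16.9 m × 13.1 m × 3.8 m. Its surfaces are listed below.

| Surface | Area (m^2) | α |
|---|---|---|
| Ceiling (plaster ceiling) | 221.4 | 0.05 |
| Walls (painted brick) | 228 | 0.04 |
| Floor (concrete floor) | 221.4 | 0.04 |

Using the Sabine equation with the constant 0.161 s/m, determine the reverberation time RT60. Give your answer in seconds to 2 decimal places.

Equivalent absorption area: A = 221.4×0.05 + 228×0.04 + 221.4×0.04 = 29.046 m^2.
Room volume: 841.282 m³.
RT60 = 0.161 · V / A = 0.161 × 841.282 / 29.046 = 4.66 s.

4.66 s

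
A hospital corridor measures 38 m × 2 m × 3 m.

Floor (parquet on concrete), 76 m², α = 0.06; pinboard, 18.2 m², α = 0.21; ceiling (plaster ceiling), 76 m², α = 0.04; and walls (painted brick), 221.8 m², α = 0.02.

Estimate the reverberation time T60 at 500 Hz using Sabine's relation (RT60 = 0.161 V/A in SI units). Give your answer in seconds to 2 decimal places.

2.31 s

A = Σ Sᵢαᵢ = 76·0.06 + 18.2·0.21 + 76·0.04 + 221.8·0.02 = 15.858 sabins.
Room volume: 228 m³.
RT60 = 0.161 · V / A = 0.161 × 228 / 15.858 = 2.31 s.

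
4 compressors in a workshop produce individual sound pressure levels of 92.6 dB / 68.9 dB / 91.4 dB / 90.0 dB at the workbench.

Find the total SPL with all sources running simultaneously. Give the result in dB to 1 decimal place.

96.2 dB

Sum in the linear (power) domain: Σ 10^(Lᵢ/10) = 10^(92.6/10) + 10^(68.9/10) + 10^(91.4/10) + 10^(90.0/10) = 4.208e+09.
Back to dB: 10·log₁₀ Σ = 96.2 dB.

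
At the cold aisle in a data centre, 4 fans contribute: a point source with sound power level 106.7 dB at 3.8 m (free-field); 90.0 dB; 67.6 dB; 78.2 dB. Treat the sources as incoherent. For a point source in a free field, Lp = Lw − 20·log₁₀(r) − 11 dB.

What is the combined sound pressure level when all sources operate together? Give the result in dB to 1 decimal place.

91.2 dB

Source at 3.8 m: Lp = 106.7 − 20·log₁₀(3.8) − 11 = 84.1 dB.
Σ 10^(Lᵢ/10) = 1.329e+09.
L_total = 10·log₁₀(1.329e+09) = 91.2 dB.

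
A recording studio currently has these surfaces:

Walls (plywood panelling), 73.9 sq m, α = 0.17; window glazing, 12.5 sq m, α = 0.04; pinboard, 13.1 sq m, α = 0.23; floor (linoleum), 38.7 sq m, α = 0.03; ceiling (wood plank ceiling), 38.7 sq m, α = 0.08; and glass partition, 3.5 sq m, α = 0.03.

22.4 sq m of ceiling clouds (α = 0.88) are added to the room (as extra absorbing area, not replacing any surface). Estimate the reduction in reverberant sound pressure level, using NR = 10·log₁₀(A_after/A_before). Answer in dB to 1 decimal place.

Total absorption A_before = 73.9·0.17 + 12.5·0.04 + 13.1·0.23 + 38.7·0.03 + 38.7·0.08 + 3.5·0.03
  = 12.563 + 0.500 + 3.013 + 1.161 + 3.096 + 0.105 = 20.438 sq m sabins.
Treatment contributes 22.4·0.88 = 19.712 sabins.
New total A_after = 40.150 sabins.
Reduction = 10 log₁₀(A_after/A_before) = 10 log₁₀(1.9645) = 2.9 dB.

2.9 dB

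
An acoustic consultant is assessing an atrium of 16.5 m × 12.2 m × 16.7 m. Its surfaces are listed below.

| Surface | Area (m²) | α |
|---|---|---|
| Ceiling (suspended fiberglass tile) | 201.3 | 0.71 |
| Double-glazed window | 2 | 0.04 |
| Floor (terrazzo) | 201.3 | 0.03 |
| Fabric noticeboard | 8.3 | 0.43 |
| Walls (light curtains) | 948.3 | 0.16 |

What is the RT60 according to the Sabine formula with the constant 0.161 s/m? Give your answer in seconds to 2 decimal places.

Equivalent absorption area: A = 201.3*0.71 + 2*0.04 + 201.3*0.03 + 8.3*0.43 + 948.3*0.16 = 304.339 m².
Room volume: 3361.71 m³.
RT60 = 0.161 · V / A = 0.161 × 3361.71 / 304.339 = 1.78 s.

1.78 sec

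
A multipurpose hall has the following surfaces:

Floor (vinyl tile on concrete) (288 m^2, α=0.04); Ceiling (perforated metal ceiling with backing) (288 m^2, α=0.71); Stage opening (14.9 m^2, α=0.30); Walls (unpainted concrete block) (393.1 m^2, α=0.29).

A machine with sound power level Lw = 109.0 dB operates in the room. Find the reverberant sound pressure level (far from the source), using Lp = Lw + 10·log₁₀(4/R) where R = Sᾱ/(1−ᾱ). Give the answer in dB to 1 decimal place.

A = 334.469 sabins; S = 984.0 m^2.
ᾱ = 0.3399, so room constant R = A/(1−ᾱ) = 506.694 m^2.
Lp = Lw + 10 log₁₀(4/R) = 109.0 -21.03 = 88.0 dB.

88.0 dB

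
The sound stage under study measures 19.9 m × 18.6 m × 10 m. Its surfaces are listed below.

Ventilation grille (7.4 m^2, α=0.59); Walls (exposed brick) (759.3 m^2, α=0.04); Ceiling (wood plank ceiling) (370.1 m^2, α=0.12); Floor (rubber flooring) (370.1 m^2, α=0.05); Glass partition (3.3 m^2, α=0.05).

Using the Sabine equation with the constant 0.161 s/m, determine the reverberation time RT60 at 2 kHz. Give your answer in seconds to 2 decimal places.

6.09 seconds

Summing Sᵢαᵢ: 4.366 + 30.372 + 44.412 + 18.505 + 0.165 → A = 97.820 sabins.
V = 19.9·18.6·10 = 3701.4 m³.
Sabine: RT60 = 0.161 × 3701.4 / 97.820 = 6.09 s.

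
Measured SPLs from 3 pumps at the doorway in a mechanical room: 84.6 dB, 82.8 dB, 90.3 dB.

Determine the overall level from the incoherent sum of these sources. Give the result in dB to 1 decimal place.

91.9 dB

Sum in the linear (power) domain: Σ 10^(Lᵢ/10) = 10^(84.6/10) + 10^(82.8/10) + 10^(90.3/10) = 1.55e+09.
Back to dB: 10·log₁₀ Σ = 91.9 dB.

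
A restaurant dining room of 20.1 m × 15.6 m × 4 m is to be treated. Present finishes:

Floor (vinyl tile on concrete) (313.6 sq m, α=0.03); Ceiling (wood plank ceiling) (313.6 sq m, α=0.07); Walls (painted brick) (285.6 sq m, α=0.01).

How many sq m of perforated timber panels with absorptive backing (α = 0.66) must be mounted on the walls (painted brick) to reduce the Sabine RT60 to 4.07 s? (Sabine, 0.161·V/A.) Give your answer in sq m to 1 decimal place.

23.7

Summing Sᵢαᵢ: 9.408 + 21.952 + 2.856 → A₁ = 34.216 sabins.
V = 1254.24 m³. Target absorption A₂ = 0.161 × 1254.24 / 4.07 = 49.615 sabins.
ΔA needed = 49.615 − 34.216 = 15.399 sabins.
Net gain per sq m: Δα = 0.66 − 0.01 = 0.65.
Panel area = 15.399 / 0.65 = 23.7 sq m.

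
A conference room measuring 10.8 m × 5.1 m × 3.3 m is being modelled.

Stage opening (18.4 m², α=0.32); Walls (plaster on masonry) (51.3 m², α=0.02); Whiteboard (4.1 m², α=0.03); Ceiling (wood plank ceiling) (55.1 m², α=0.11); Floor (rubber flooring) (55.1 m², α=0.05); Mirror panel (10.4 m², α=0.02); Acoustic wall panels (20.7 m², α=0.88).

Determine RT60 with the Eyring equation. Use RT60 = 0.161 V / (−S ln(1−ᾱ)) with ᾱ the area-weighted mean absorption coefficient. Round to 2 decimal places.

0.78 s

S = Σ Sᵢ = 215.1 m².
Absorption A = 18.4·0.32 + 51.3·0.02 + 4.1·0.03 + 55.1·0.11 + 55.1·0.05 + 10.4·0.02 + 20.7·0.88 = 34.277 sabins.
Mean coefficient ᾱ = A/S = 0.1594.
Eyring denominator: −S ln(1−ᾱ) = 37.350.
V = 10.8 × 5.1 × 3.3 = 181.764 m³.
RT60 = 0.161 × 181.764 / 37.350 = 0.78 s.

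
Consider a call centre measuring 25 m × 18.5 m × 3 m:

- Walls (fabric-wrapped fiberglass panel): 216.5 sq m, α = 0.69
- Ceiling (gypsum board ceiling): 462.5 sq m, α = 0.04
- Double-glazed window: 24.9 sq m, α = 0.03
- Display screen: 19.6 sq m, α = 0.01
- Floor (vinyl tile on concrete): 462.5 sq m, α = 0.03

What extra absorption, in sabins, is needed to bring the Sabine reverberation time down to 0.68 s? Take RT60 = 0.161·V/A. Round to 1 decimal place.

Equivalent absorption area: A₁ = 216.5*0.69 + 462.5*0.04 + 24.9*0.03 + 19.6*0.01 + 462.5*0.03 = 182.703 sq m.
V = 1387.5 m³. Required absorption A₂ = 0.161 × 1387.5 / 0.68 = 328.511 sabins.
Shortfall: 328.511 − 182.703 = 145.8 sabins.

145.8 sabins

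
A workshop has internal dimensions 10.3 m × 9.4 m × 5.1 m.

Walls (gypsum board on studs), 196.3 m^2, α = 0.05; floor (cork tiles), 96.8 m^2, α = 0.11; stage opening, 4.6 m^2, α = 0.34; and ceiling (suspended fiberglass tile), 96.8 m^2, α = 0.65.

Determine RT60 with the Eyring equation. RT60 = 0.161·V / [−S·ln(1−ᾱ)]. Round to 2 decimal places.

Total surface area S = 196.3 + 96.8 + 4.6 + 96.8 = 394.5 m^2.
Σ(Sᵢαᵢ) = 196.3·0.05 + 96.8·0.11 + 4.6·0.34 + 96.8·0.65 = 84.947.
ᾱ = 84.947 / 394.5 = 0.2153.
−S·ln(1−ᾱ) = −394.5 × ln(1 − 0.2153) = 95.648.
V = 10.3 × 9.4 × 5.1 = 493.782 m³.
RT60 = 0.161 × 493.782 / 95.648 = 0.83 s.

0.83 s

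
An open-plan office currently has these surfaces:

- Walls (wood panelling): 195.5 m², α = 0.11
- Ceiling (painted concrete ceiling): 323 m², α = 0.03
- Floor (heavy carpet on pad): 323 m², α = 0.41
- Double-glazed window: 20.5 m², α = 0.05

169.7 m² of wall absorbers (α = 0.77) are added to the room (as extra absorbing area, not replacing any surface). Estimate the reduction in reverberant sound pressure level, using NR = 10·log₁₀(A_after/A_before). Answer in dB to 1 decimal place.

2.5 dB

Summing Sᵢαᵢ: 21.505 + 9.690 + 132.430 + 1.025 → A_before = 164.650 sabins.
Added absorption = 169.7 × 0.77 = 130.669 sabins.
New total A_after = 295.319 sabins.
NR = 10·log₁₀(295.319/164.650) = 2.5 dB.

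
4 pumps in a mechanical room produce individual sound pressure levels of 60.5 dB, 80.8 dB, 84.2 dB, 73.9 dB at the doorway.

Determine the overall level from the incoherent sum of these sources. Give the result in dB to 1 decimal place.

86.1 dB

Converting to relative power and adding: 10^(60.5/10) + 10^(80.8/10) + 10^(84.2/10) + 10^(73.9/10) = 4.089e+08.
Combined level = 10 log₁₀(4.089e+08) = 86.1 dB.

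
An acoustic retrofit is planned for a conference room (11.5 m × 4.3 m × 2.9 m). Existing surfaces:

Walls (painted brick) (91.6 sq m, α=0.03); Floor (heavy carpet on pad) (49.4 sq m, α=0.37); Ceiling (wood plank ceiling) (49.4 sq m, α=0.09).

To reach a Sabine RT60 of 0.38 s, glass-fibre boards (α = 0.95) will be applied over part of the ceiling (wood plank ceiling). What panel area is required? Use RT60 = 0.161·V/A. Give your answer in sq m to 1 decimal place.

Equivalent absorption area: A₁ = 91.6·0.03 + 49.4·0.37 + 49.4·0.09 = 25.472 sq m.
Required A₂ = 0.161·143.405/0.38 = 60.758 sabins.
ΔA needed = 60.758 − 25.472 = 35.286 sabins.
Net gain per sq m: Δα = 0.95 − 0.09 = 0.86.
Area = ΔA/Δα = 35.286/0.86 = 41.0 sq m.

41.0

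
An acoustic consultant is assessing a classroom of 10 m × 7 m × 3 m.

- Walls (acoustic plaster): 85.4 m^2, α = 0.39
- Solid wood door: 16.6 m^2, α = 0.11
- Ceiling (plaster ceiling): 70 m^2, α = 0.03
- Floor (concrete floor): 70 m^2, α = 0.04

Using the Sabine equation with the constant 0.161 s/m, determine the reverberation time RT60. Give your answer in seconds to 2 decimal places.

Summing Sᵢαᵢ: 33.306 + 1.826 + 2.100 + 2.800 → A = 40.032 sabins.
Volume V = 10 × 7 × 3 = 210 m³.
T = 0.161 V/A = 0.161·210/40.032 = 0.84 s.

0.84 s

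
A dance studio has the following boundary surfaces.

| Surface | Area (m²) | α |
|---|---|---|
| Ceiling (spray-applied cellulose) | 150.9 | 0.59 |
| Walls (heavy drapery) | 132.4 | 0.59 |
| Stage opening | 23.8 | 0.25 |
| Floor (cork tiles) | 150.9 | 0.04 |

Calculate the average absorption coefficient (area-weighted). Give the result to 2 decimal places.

0.39

Total surface area S = 458.0 m².
Σ(Sᵢαᵢ) = 150.9*0.59 + 132.4*0.59 + 23.8*0.25 + 150.9*0.04 = 179.133.
ᾱ = A/S = 0.39.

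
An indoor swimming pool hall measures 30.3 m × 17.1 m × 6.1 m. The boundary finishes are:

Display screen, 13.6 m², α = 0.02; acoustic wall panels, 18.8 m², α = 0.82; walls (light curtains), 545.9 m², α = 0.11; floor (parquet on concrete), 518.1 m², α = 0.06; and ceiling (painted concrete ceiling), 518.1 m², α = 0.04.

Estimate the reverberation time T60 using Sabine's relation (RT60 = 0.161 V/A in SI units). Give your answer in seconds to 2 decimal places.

3.99 sec

Equivalent absorption area: A = 13.6·0.02 + 18.8·0.82 + 545.9·0.11 + 518.1·0.06 + 518.1·0.04 = 127.547 m².
V = 30.3·17.1·6.1 = 3160.593 m³.
RT60 = 0.161 · V / A = 0.161 × 3160.593 / 127.547 = 3.99 s.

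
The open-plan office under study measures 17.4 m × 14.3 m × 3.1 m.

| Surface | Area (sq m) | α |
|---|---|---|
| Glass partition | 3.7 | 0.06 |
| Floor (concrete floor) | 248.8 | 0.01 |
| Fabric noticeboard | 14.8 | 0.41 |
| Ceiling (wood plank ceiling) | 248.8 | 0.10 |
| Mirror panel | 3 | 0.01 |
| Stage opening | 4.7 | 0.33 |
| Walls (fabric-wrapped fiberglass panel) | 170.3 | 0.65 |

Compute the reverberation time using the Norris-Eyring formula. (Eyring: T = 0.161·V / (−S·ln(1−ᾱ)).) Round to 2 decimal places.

S = Σ Sᵢ = 694.1 sq m.
Absorption A = 3.7×0.06 + 248.8×0.01 + 14.8×0.41 + 248.8×0.10 + 3×0.01 + 4.7×0.33 + 170.3×0.65 = 145.934 sabins.
Mean coefficient ᾱ = A/S = 0.2102.
−S·ln(1−ᾱ) = −694.1 × ln(1 − 0.2102) = 163.791.
V = 17.4 × 14.3 × 3.1 = 771.342 m³.
RT60 = 0.161 × 771.342 / 163.791 = 0.76 s.

0.76 sec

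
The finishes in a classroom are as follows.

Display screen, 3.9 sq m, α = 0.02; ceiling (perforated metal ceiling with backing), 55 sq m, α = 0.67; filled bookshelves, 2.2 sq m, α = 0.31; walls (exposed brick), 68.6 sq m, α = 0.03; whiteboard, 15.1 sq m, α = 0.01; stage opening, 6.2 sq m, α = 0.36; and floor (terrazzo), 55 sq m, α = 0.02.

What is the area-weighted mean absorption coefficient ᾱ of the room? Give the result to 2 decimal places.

0.21

S = Σ Sᵢ = 3.9 + 55 + 2.2 + 68.6 + 15.1 + 6.2 + 55 = 206.0 sq m.
A = 3.9·0.02 + 55·0.67 + 2.2·0.31 + 68.6·0.03 + 15.1·0.01 + 6.2·0.36 + 55·0.02 = 43.151 sabins.
ᾱ = 43.151 / 206.0 = 0.21.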